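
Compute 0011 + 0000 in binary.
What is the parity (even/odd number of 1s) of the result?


0011 = 3
0000 = 0
Sum = 3 = 11
1s count = 2

even parity (2 ones in 11)


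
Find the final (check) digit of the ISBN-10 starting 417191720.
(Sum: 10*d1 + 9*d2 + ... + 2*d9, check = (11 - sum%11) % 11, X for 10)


Weighted sum: 205
205 mod 11 = 7

Check digit: 4


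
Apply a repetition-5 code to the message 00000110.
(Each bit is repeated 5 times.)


Each bit -> 5 copies

0000000000000000000000000111111111100000


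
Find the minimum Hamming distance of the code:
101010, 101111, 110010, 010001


Comparing all pairs, minimum distance: 2
Can detect 1 errors, correct 0 errors

2


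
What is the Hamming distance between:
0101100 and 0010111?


XOR: 0111011
Count of 1s: 5

5


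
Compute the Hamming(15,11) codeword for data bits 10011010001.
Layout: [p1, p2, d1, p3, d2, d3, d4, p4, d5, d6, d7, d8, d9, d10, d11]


Parity bits: p1=1, p2=0, p3=0, p4=1

101000111010001


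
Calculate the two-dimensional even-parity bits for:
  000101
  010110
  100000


Row parities: 011
Column parities: 110011

Row P: 011, Col P: 110011, Corner: 0


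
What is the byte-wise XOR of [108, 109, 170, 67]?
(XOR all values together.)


XOR chain: 108 ^ 109 ^ 170 ^ 67 = 232

232


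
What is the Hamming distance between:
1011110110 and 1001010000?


XOR: 0010100110
Count of 1s: 4

4


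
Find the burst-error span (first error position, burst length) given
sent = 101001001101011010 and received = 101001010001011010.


XOR: 000000011100000000

Burst at position 7, length 3


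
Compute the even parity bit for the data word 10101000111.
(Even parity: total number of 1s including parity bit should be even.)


Number of 1s in data: 6
Parity bit: 0

0


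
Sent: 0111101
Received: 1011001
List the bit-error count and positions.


XOR: 1100100

3 error(s) at position(s): 0, 1, 4


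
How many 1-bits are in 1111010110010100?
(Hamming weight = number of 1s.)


Counting 1s in 1111010110010100

9


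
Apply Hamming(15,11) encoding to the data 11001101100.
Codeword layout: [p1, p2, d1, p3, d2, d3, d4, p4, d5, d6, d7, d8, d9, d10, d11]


Parity bits: p1=0, p2=0, p3=1, p4=0

001110001101100


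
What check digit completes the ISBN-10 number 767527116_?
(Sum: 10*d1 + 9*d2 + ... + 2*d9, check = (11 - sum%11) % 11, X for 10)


Weighted sum: 281
281 mod 11 = 6

Check digit: 5


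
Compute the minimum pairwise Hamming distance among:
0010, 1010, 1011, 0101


Comparing all pairs, minimum distance: 1
Can detect 0 errors, correct 0 errors

1


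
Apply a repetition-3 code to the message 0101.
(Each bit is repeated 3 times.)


Each bit -> 3 copies

000111000111


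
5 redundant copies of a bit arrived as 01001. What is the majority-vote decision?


Ones: 2 out of 5
Threshold: 3

0 (2/5 voted 1)


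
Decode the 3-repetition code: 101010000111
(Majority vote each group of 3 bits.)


Groups: 101, 010, 000, 111
Majority votes: 1001

1001


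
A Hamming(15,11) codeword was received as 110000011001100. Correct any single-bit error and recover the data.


Syndrome = 3: error at position 3

Data: 10001001100 (corrected bit 3)


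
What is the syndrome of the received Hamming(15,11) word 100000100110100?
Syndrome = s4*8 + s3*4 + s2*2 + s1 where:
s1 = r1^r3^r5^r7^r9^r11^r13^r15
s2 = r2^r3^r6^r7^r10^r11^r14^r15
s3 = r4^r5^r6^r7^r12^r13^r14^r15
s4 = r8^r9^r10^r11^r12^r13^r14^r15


s1=0, s2=1, s3=0, s4=1

Syndrome = 10 (error at position 10)


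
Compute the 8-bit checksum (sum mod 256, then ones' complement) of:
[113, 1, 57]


Sum = 171 mod 256 = 171
Complement = 84

84


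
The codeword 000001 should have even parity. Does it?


Number of 1s: 1

No, parity error (1 ones)


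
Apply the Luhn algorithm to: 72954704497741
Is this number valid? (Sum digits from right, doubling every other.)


Luhn sum = 78
78 mod 10 = 8

Invalid (Luhn sum mod 10 = 8)


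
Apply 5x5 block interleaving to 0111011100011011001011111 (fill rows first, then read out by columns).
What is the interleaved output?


Matrix:
  01110
  11100
  01101
  10010
  11111
Read columns: 0101111101111011001100101

0101111101111011001100101


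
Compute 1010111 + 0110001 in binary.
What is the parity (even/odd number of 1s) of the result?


1010111 = 87
0110001 = 49
Sum = 136 = 10001000
1s count = 2

even parity (2 ones in 10001000)


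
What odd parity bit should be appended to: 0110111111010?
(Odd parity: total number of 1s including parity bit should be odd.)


Number of 1s in data: 9
Parity bit: 0

0


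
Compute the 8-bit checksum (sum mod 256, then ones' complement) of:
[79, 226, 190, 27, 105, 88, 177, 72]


Sum = 964 mod 256 = 196
Complement = 59

59


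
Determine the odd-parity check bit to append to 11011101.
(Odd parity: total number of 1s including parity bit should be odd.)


Number of 1s in data: 6
Parity bit: 1

1


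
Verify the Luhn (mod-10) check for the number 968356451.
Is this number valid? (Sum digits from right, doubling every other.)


Luhn sum = 40
40 mod 10 = 0

Valid (Luhn sum mod 10 = 0)


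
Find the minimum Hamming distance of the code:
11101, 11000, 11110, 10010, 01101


Comparing all pairs, minimum distance: 1
Can detect 0 errors, correct 0 errors

1


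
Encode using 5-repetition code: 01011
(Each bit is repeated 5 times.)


Each bit -> 5 copies

0000011111000001111111111


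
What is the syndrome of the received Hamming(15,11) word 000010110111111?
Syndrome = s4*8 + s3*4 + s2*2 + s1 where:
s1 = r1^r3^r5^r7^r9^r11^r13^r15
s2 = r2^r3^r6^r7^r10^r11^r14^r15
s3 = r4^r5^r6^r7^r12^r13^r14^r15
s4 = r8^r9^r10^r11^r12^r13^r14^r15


s1=1, s2=1, s3=0, s4=1

Syndrome = 11 (error at position 11)


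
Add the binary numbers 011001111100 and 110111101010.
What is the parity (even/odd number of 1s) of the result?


011001111100 = 1660
110111101010 = 3562
Sum = 5222 = 1010001100110
1s count = 6

even parity (6 ones in 1010001100110)


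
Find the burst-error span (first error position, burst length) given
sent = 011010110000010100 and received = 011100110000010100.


XOR: 000110000000000000

Burst at position 3, length 2


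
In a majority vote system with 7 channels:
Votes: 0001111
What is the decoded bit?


Ones: 4 out of 7
Threshold: 4

1 (4/7 voted 1)


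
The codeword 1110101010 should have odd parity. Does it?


Number of 1s: 6

No, parity error (6 ones)


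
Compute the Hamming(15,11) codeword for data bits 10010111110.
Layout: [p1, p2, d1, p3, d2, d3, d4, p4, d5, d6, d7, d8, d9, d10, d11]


Parity bits: p1=0, p2=1, p3=0, p4=1

011000110111110


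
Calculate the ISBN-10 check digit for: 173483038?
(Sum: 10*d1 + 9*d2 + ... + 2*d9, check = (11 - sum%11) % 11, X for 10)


Weighted sum: 213
213 mod 11 = 4

Check digit: 7


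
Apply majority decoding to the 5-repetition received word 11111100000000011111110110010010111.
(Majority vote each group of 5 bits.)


Groups: 11111, 10000, 00000, 11111, 11011, 00100, 10111
Majority votes: 1001101

1001101


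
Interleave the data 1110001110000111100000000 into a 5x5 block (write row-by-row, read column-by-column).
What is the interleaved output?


Matrix:
  11100
  01110
  00011
  11000
  00000
Read columns: 1001011010110000110000100

1001011010110000110000100


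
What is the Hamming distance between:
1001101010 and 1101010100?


XOR: 0100111110
Count of 1s: 6

6


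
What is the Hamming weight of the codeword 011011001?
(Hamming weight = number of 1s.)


Counting 1s in 011011001

5


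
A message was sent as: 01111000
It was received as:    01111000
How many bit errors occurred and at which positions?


XOR: 00000000

0 errors (received matches sent)


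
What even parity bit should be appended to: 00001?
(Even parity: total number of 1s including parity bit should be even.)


Number of 1s in data: 1
Parity bit: 1

1


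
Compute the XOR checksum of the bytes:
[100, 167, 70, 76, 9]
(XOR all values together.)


XOR chain: 100 ^ 167 ^ 70 ^ 76 ^ 9 = 192

192


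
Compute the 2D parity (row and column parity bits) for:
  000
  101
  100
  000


Row parities: 0010
Column parities: 001

Row P: 0010, Col P: 001, Corner: 1


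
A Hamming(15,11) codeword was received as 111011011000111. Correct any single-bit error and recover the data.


Syndrome = 14: error at position 14

Data: 11101000101 (corrected bit 14)


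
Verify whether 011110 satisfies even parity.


Number of 1s: 4

Yes, parity is correct (4 ones)


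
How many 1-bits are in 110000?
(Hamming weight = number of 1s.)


Counting 1s in 110000

2


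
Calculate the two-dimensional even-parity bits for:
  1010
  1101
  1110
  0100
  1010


Row parities: 01110
Column parities: 0111

Row P: 01110, Col P: 0111, Corner: 1


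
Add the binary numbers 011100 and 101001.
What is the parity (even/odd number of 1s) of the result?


011100 = 28
101001 = 41
Sum = 69 = 1000101
1s count = 3

odd parity (3 ones in 1000101)


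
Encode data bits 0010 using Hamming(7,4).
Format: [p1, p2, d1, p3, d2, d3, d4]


Parity bits: p1=0, p2=1, p3=1

0101010


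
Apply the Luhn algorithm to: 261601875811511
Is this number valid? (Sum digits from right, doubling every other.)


Luhn sum = 47
47 mod 10 = 7

Invalid (Luhn sum mod 10 = 7)


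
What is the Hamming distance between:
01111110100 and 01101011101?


XOR: 00010101001
Count of 1s: 4

4


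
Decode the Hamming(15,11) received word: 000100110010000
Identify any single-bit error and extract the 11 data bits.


Syndrome = 0: no error detected

Data: 00010010000 (no errors)


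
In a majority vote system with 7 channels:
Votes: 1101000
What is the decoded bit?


Ones: 3 out of 7
Threshold: 4

0 (3/7 voted 1)


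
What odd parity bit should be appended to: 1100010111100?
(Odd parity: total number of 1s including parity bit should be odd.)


Number of 1s in data: 7
Parity bit: 0

0


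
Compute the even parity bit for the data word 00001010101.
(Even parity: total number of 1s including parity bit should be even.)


Number of 1s in data: 4
Parity bit: 0

0


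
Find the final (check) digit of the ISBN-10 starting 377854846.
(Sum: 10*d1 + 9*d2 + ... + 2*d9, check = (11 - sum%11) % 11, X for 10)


Weighted sum: 311
311 mod 11 = 3

Check digit: 8


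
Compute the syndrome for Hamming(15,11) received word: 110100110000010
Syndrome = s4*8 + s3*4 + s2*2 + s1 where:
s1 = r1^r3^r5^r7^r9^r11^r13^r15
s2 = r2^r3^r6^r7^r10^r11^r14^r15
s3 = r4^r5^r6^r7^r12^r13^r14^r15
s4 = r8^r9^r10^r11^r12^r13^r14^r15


s1=0, s2=1, s3=1, s4=0

Syndrome = 6 (error at position 6)


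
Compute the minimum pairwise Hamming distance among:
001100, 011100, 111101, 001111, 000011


Comparing all pairs, minimum distance: 1
Can detect 0 errors, correct 0 errors

1


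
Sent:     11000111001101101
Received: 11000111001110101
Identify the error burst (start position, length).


XOR: 00000000000011000

Burst at position 12, length 2


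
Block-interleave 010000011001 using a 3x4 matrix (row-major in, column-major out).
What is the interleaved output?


Matrix:
  0100
  0001
  1001
Read columns: 001100000011

001100000011


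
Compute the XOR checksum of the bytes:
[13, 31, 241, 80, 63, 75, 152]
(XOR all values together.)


XOR chain: 13 ^ 31 ^ 241 ^ 80 ^ 63 ^ 75 ^ 152 = 95

95


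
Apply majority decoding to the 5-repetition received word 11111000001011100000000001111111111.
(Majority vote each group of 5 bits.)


Groups: 11111, 00000, 10111, 00000, 00000, 11111, 11111
Majority votes: 1010011

1010011


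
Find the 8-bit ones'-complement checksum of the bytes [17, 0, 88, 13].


Sum = 118 mod 256 = 118
Complement = 137

137


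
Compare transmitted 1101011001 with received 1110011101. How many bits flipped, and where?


XOR: 0011000100

3 error(s) at position(s): 2, 3, 7


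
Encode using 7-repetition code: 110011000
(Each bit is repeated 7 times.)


Each bit -> 7 copies

111111111111110000000000000011111111111111000000000000000000000


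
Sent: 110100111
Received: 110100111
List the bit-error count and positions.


XOR: 000000000

0 errors (received matches sent)


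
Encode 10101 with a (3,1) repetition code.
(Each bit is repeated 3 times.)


Each bit -> 3 copies

111000111000111


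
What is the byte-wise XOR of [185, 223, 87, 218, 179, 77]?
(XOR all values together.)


XOR chain: 185 ^ 223 ^ 87 ^ 218 ^ 179 ^ 77 = 21

21


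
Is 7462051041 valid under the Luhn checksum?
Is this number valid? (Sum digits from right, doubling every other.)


Luhn sum = 30
30 mod 10 = 0

Valid (Luhn sum mod 10 = 0)


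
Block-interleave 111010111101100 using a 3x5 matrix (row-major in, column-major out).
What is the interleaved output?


Matrix:
  11101
  01111
  01100
Read columns: 100111111010110

100111111010110


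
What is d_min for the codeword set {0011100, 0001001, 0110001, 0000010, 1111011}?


Comparing all pairs, minimum distance: 3
Can detect 2 errors, correct 1 errors

3


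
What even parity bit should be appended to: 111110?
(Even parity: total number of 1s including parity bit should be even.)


Number of 1s in data: 5
Parity bit: 1

1


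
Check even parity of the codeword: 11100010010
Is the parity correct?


Number of 1s: 5

No, parity error (5 ones)


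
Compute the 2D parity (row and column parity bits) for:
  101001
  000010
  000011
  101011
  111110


Row parities: 11001
Column parities: 111101

Row P: 11001, Col P: 111101, Corner: 1


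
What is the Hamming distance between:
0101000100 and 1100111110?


XOR: 1001111010
Count of 1s: 6

6


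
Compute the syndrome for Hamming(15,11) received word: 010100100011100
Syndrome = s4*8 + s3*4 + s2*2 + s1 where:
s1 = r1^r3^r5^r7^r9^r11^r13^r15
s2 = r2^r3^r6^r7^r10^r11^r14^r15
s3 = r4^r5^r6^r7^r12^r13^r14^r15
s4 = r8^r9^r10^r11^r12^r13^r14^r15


s1=1, s2=1, s3=0, s4=1

Syndrome = 11 (error at position 11)


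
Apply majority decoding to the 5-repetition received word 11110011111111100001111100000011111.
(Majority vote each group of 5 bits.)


Groups: 11110, 01111, 11111, 00001, 11110, 00000, 11111
Majority votes: 1110101

1110101


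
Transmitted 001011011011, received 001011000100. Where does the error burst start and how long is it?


XOR: 000000011111

Burst at position 7, length 5


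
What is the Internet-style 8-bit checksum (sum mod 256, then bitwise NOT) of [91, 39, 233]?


Sum = 363 mod 256 = 107
Complement = 148

148


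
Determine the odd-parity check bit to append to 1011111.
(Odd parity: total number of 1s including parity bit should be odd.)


Number of 1s in data: 6
Parity bit: 1

1


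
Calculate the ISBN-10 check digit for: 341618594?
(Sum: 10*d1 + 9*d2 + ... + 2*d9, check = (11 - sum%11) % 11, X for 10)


Weighted sum: 217
217 mod 11 = 8

Check digit: 3


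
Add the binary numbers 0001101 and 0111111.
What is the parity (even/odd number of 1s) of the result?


0001101 = 13
0111111 = 63
Sum = 76 = 1001100
1s count = 3

odd parity (3 ones in 1001100)


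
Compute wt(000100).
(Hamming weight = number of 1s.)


Counting 1s in 000100

1


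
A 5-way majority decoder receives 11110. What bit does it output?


Ones: 4 out of 5
Threshold: 3

1 (4/5 voted 1)


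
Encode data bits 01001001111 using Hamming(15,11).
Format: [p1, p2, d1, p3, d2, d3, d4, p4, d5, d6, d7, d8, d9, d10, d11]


Parity bits: p1=0, p2=0, p3=1, p4=1

000110011001111


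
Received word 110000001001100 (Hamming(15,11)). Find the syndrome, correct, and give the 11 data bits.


Syndrome = 11: error at position 11

Data: 00001011100 (corrected bit 11)


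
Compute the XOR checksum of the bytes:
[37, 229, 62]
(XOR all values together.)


XOR chain: 37 ^ 229 ^ 62 = 254

254


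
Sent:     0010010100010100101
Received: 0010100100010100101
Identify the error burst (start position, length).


XOR: 0000110000000000000

Burst at position 4, length 2


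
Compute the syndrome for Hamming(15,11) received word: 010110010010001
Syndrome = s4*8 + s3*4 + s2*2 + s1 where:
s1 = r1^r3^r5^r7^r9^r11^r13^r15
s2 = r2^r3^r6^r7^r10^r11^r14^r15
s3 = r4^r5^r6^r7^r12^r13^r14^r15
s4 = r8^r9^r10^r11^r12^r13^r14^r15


s1=1, s2=1, s3=1, s4=1

Syndrome = 15 (error at position 15)


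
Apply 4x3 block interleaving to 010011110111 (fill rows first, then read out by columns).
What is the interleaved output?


Matrix:
  010
  011
  110
  111
Read columns: 001111110101

001111110101


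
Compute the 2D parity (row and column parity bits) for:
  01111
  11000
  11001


Row parities: 001
Column parities: 01110

Row P: 001, Col P: 01110, Corner: 1


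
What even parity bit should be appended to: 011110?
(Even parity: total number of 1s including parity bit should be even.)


Number of 1s in data: 4
Parity bit: 0

0


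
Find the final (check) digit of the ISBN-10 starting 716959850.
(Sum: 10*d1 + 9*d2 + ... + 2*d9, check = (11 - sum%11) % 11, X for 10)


Weighted sum: 312
312 mod 11 = 4

Check digit: 7


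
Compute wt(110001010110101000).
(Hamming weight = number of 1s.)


Counting 1s in 110001010110101000

8


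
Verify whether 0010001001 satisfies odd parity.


Number of 1s: 3

Yes, parity is correct (3 ones)


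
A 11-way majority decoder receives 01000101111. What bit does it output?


Ones: 6 out of 11
Threshold: 6

1 (6/11 voted 1)


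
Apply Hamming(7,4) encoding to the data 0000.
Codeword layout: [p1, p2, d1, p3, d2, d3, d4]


Parity bits: p1=0, p2=0, p3=0

0000000


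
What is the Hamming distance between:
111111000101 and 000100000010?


XOR: 111011000111
Count of 1s: 8

8


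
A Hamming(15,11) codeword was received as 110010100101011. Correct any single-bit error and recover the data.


Syndrome = 6: error at position 6

Data: 01110101011 (corrected bit 6)


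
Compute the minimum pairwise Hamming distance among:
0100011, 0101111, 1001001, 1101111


Comparing all pairs, minimum distance: 1
Can detect 0 errors, correct 0 errors

1


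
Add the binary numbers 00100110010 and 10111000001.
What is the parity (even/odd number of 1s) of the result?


00100110010 = 306
10111000001 = 1473
Sum = 1779 = 11011110011
1s count = 8

even parity (8 ones in 11011110011)


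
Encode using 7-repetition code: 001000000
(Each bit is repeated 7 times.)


Each bit -> 7 copies

000000000000001111111000000000000000000000000000000000000000000


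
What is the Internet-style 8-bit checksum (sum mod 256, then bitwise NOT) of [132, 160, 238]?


Sum = 530 mod 256 = 18
Complement = 237

237


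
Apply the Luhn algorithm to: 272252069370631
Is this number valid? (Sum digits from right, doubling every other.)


Luhn sum = 60
60 mod 10 = 0

Valid (Luhn sum mod 10 = 0)


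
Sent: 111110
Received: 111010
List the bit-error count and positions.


XOR: 000100

1 error(s) at position(s): 3


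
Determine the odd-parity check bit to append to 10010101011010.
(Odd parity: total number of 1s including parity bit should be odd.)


Number of 1s in data: 7
Parity bit: 0

0


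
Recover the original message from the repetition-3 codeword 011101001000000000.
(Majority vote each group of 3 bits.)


Groups: 011, 101, 001, 000, 000, 000
Majority votes: 110000

110000


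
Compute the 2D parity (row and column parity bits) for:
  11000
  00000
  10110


Row parities: 001
Column parities: 01110

Row P: 001, Col P: 01110, Corner: 1


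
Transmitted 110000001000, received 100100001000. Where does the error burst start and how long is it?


XOR: 010100000000

Burst at position 1, length 3


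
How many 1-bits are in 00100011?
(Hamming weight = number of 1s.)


Counting 1s in 00100011

3


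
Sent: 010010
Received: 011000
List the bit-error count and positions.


XOR: 001010

2 error(s) at position(s): 2, 4


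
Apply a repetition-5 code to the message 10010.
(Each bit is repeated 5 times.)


Each bit -> 5 copies

1111100000000001111100000


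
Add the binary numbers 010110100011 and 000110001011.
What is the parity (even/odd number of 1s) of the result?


010110100011 = 1443
000110001011 = 395
Sum = 1838 = 11100101110
1s count = 7

odd parity (7 ones in 11100101110)


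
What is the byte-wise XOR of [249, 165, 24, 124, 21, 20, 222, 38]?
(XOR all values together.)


XOR chain: 249 ^ 165 ^ 24 ^ 124 ^ 21 ^ 20 ^ 222 ^ 38 = 193

193


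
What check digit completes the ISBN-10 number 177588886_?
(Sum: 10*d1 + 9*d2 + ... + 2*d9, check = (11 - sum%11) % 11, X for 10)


Weighted sum: 320
320 mod 11 = 1

Check digit: X


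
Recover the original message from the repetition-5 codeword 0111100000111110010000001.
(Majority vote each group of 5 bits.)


Groups: 01111, 00000, 11111, 00100, 00001
Majority votes: 10100

10100


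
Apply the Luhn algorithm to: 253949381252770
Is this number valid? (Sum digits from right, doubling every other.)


Luhn sum = 64
64 mod 10 = 4

Invalid (Luhn sum mod 10 = 4)


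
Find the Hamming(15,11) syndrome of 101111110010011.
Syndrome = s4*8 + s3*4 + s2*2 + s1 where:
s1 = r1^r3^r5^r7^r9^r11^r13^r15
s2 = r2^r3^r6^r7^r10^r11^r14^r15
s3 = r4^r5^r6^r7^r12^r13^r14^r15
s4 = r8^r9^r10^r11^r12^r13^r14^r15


s1=0, s2=0, s3=0, s4=0

Syndrome = 0 (no error)


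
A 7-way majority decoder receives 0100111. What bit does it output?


Ones: 4 out of 7
Threshold: 4

1 (4/7 voted 1)


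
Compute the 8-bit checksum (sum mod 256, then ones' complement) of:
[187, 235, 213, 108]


Sum = 743 mod 256 = 231
Complement = 24

24


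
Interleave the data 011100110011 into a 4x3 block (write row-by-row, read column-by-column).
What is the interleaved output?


Matrix:
  011
  100
  110
  011
Read columns: 011010111001

011010111001


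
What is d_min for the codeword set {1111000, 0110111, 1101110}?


Comparing all pairs, minimum distance: 3
Can detect 2 errors, correct 1 errors

3


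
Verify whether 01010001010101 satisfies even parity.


Number of 1s: 6

Yes, parity is correct (6 ones)


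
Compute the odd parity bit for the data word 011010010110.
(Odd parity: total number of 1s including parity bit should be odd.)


Number of 1s in data: 6
Parity bit: 1

1


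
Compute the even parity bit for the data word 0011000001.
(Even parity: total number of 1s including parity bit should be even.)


Number of 1s in data: 3
Parity bit: 1

1


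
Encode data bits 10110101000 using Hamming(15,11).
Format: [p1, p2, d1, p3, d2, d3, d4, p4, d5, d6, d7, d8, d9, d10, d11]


Parity bits: p1=0, p2=0, p3=1, p4=0

001101100101000


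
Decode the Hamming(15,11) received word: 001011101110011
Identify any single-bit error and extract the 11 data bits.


Syndrome = 14: error at position 14

Data: 11111110001 (corrected bit 14)


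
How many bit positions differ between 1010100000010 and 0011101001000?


XOR: 1001001001010
Count of 1s: 5

5


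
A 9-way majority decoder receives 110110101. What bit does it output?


Ones: 6 out of 9
Threshold: 5

1 (6/9 voted 1)


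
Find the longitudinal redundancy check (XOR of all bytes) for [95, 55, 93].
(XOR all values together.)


XOR chain: 95 ^ 55 ^ 93 = 53

53


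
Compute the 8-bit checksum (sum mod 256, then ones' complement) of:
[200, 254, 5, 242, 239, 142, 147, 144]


Sum = 1373 mod 256 = 93
Complement = 162

162


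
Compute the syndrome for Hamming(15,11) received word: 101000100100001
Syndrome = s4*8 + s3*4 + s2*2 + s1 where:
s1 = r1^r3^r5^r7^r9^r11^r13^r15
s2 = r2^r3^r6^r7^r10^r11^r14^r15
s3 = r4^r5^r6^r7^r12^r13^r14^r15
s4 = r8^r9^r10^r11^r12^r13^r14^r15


s1=0, s2=0, s3=0, s4=0

Syndrome = 0 (no error)


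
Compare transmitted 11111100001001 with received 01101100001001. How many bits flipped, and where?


XOR: 10010000000000

2 error(s) at position(s): 0, 3


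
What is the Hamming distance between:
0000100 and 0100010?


XOR: 0100110
Count of 1s: 3

3


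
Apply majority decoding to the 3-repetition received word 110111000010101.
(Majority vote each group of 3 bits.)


Groups: 110, 111, 000, 010, 101
Majority votes: 11001

11001


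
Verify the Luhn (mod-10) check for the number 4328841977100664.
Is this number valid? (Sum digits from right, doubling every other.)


Luhn sum = 72
72 mod 10 = 2

Invalid (Luhn sum mod 10 = 2)


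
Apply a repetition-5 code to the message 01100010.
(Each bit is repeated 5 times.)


Each bit -> 5 copies

0000011111111110000000000000001111100000


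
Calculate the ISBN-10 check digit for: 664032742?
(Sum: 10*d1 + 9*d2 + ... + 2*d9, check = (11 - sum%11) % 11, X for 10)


Weighted sum: 218
218 mod 11 = 9

Check digit: 2


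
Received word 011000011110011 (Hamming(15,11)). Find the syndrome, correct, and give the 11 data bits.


Syndrome = 0: no error detected

Data: 10001110011 (no errors)


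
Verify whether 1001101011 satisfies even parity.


Number of 1s: 6

Yes, parity is correct (6 ones)


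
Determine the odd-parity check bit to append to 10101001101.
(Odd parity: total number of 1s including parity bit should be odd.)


Number of 1s in data: 6
Parity bit: 1

1


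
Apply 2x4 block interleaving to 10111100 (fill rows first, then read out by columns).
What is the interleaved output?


Matrix:
  1011
  1100
Read columns: 11011010

11011010


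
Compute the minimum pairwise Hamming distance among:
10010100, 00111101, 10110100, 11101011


Comparing all pairs, minimum distance: 1
Can detect 0 errors, correct 0 errors

1


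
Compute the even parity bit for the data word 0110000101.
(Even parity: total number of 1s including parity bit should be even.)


Number of 1s in data: 4
Parity bit: 0

0


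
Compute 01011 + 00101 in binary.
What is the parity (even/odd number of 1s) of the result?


01011 = 11
00101 = 5
Sum = 16 = 10000
1s count = 1

odd parity (1 ones in 10000)


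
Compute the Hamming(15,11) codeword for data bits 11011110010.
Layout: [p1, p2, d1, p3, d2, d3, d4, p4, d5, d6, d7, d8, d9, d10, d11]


Parity bits: p1=1, p2=1, p3=1, p4=0

111110101110010


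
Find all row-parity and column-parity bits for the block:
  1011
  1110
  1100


Row parities: 110
Column parities: 1001

Row P: 110, Col P: 1001, Corner: 0


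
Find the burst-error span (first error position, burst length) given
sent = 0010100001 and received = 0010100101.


XOR: 0000000100

Burst at position 7, length 1


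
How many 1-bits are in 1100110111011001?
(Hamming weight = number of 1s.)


Counting 1s in 1100110111011001

10


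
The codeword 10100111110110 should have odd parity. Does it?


Number of 1s: 9

Yes, parity is correct (9 ones)


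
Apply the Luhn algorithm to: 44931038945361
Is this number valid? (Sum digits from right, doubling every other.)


Luhn sum = 61
61 mod 10 = 1

Invalid (Luhn sum mod 10 = 1)


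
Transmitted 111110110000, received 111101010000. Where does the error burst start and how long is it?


XOR: 000011100000

Burst at position 4, length 3


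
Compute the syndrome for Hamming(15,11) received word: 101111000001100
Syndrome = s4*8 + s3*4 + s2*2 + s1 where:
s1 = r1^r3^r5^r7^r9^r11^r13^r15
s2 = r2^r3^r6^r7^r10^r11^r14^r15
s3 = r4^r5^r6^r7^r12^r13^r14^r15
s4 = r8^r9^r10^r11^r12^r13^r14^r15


s1=0, s2=0, s3=1, s4=0

Syndrome = 4 (error at position 4)


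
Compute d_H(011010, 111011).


XOR: 100001
Count of 1s: 2

2


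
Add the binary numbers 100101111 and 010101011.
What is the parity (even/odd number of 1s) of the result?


100101111 = 303
010101011 = 171
Sum = 474 = 111011010
1s count = 6

even parity (6 ones in 111011010)


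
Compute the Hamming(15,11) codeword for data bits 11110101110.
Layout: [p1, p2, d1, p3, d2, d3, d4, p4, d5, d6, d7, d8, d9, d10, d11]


Parity bits: p1=0, p2=1, p3=0, p4=0

011011100101110


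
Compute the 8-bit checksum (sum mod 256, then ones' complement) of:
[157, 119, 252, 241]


Sum = 769 mod 256 = 1
Complement = 254

254


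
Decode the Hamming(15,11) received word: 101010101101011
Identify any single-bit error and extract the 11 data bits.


Syndrome = 14: error at position 14

Data: 11011101001 (corrected bit 14)


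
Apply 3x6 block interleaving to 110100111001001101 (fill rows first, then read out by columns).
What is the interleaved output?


Matrix:
  110100
  111001
  001101
Read columns: 110110011101000011

110110011101000011


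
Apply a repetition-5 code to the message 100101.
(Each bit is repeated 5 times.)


Each bit -> 5 copies

111110000000000111110000011111


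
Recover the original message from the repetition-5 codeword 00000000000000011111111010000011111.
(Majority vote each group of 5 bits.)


Groups: 00000, 00000, 00000, 11111, 11101, 00000, 11111
Majority votes: 0001101

0001101


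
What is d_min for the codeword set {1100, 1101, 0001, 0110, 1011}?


Comparing all pairs, minimum distance: 1
Can detect 0 errors, correct 0 errors

1


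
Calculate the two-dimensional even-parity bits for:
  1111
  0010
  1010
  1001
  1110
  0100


Row parities: 010011
Column parities: 0100

Row P: 010011, Col P: 0100, Corner: 1


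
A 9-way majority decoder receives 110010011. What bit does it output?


Ones: 5 out of 9
Threshold: 5

1 (5/9 voted 1)


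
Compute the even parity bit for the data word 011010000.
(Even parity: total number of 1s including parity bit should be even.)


Number of 1s in data: 3
Parity bit: 1

1


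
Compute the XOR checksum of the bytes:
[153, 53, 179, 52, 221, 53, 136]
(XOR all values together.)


XOR chain: 153 ^ 53 ^ 179 ^ 52 ^ 221 ^ 53 ^ 136 = 75

75


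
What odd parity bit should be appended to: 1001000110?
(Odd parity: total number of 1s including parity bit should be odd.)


Number of 1s in data: 4
Parity bit: 1

1


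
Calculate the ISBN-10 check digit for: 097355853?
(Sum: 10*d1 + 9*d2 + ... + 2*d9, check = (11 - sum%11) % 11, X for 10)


Weighted sum: 266
266 mod 11 = 2

Check digit: 9


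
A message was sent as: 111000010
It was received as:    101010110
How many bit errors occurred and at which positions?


XOR: 010010100

3 error(s) at position(s): 1, 4, 6


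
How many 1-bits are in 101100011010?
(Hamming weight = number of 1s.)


Counting 1s in 101100011010

6


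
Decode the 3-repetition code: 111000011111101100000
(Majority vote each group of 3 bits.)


Groups: 111, 000, 011, 111, 101, 100, 000
Majority votes: 1011100

1011100


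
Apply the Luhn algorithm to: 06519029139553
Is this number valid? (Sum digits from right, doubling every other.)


Luhn sum = 53
53 mod 10 = 3

Invalid (Luhn sum mod 10 = 3)


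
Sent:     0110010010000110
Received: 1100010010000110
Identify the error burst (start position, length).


XOR: 1010000000000000

Burst at position 0, length 3


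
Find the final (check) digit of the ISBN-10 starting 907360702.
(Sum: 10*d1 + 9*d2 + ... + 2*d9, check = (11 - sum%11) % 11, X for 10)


Weighted sum: 235
235 mod 11 = 4

Check digit: 7


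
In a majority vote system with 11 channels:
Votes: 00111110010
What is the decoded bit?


Ones: 6 out of 11
Threshold: 6

1 (6/11 voted 1)


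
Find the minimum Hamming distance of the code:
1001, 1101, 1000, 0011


Comparing all pairs, minimum distance: 1
Can detect 0 errors, correct 0 errors

1


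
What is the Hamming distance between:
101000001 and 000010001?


XOR: 101010000
Count of 1s: 3

3


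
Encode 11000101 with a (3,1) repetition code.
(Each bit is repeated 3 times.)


Each bit -> 3 copies

111111000000000111000111


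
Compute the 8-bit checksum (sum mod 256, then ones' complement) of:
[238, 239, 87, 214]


Sum = 778 mod 256 = 10
Complement = 245

245


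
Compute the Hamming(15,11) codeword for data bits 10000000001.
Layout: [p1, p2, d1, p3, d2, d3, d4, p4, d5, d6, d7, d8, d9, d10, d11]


Parity bits: p1=0, p2=0, p3=1, p4=1

001100010000001


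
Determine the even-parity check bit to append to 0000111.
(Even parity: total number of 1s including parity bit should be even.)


Number of 1s in data: 3
Parity bit: 1

1


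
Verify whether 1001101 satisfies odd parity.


Number of 1s: 4

No, parity error (4 ones)


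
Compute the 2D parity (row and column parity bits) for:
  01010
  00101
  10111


Row parities: 000
Column parities: 11000

Row P: 000, Col P: 11000, Corner: 0


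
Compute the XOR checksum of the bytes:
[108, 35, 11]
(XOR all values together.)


XOR chain: 108 ^ 35 ^ 11 = 68

68


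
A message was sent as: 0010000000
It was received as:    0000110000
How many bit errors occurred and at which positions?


XOR: 0010110000

3 error(s) at position(s): 2, 4, 5


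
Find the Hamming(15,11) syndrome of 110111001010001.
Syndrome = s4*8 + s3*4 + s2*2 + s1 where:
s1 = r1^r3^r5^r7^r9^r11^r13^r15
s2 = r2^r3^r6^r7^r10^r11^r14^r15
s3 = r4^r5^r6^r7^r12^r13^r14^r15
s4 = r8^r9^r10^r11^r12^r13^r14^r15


s1=1, s2=0, s3=0, s4=1

Syndrome = 9 (error at position 9)


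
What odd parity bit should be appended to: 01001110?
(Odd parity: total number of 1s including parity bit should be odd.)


Number of 1s in data: 4
Parity bit: 1

1


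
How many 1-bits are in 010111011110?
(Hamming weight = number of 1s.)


Counting 1s in 010111011110

8


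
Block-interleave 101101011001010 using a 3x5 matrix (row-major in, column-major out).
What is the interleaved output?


Matrix:
  10110
  10110
  01010
Read columns: 110001110111000

110001110111000


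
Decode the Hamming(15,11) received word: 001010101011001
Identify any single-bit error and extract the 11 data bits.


Syndrome = 0: no error detected

Data: 11011011001 (no errors)


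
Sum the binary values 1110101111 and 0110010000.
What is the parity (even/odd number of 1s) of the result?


1110101111 = 943
0110010000 = 400
Sum = 1343 = 10100111111
1s count = 8

even parity (8 ones in 10100111111)


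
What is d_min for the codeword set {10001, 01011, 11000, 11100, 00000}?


Comparing all pairs, minimum distance: 1
Can detect 0 errors, correct 0 errors

1


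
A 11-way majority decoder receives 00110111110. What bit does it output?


Ones: 7 out of 11
Threshold: 6

1 (7/11 voted 1)


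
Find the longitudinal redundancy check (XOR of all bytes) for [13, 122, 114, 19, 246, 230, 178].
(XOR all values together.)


XOR chain: 13 ^ 122 ^ 114 ^ 19 ^ 246 ^ 230 ^ 178 = 180

180


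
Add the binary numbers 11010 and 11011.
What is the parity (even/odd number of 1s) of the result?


11010 = 26
11011 = 27
Sum = 53 = 110101
1s count = 4

even parity (4 ones in 110101)


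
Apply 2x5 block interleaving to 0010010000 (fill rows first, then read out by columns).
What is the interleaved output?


Matrix:
  00100
  10000
Read columns: 0100100000

0100100000


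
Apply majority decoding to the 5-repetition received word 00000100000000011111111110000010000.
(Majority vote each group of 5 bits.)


Groups: 00000, 10000, 00000, 11111, 11111, 00000, 10000
Majority votes: 0001100

0001100


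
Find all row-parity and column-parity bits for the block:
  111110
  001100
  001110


Row parities: 101
Column parities: 111100

Row P: 101, Col P: 111100, Corner: 0


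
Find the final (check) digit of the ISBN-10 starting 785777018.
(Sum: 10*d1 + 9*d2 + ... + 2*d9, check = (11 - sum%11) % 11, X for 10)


Weighted sum: 327
327 mod 11 = 8

Check digit: 3


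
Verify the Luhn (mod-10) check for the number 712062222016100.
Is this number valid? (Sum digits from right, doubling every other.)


Luhn sum = 34
34 mod 10 = 4

Invalid (Luhn sum mod 10 = 4)


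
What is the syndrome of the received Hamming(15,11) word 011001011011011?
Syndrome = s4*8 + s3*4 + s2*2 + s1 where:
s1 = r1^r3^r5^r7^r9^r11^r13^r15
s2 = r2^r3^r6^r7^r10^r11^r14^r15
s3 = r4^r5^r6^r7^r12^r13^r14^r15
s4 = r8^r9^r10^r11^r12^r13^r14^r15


s1=0, s2=0, s3=0, s4=0

Syndrome = 0 (no error)


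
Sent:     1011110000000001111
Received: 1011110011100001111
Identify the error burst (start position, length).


XOR: 0000000011100000000

Burst at position 8, length 3


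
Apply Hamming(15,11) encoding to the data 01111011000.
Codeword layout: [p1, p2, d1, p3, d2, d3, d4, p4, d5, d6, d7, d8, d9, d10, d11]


Parity bits: p1=0, p2=1, p3=0, p4=1

010011111011000


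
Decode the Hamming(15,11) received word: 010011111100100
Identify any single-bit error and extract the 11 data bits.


Syndrome = 0: no error detected

Data: 01111100100 (no errors)


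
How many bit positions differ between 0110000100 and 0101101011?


XOR: 0011101111
Count of 1s: 7

7


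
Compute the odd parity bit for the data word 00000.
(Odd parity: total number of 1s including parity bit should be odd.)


Number of 1s in data: 0
Parity bit: 1

1


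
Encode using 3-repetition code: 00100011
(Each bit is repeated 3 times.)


Each bit -> 3 copies

000000111000000000111111


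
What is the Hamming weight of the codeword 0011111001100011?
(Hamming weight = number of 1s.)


Counting 1s in 0011111001100011

9


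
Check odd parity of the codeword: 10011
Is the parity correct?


Number of 1s: 3

Yes, parity is correct (3 ones)


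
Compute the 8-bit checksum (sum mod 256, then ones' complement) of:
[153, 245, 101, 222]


Sum = 721 mod 256 = 209
Complement = 46

46


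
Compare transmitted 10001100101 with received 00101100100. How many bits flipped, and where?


XOR: 10100000001

3 error(s) at position(s): 0, 2, 10


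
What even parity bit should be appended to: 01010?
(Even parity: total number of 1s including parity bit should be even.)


Number of 1s in data: 2
Parity bit: 0

0


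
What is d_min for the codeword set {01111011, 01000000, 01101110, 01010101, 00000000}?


Comparing all pairs, minimum distance: 1
Can detect 0 errors, correct 0 errors

1


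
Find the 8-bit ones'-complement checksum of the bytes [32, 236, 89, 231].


Sum = 588 mod 256 = 76
Complement = 179

179


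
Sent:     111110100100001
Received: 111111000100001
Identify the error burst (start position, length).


XOR: 000001100000000

Burst at position 5, length 2


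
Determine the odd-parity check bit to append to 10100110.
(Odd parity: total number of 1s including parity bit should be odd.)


Number of 1s in data: 4
Parity bit: 1

1


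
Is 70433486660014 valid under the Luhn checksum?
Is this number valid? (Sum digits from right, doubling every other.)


Luhn sum = 54
54 mod 10 = 4

Invalid (Luhn sum mod 10 = 4)


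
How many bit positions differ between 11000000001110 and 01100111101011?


XOR: 10100111100101
Count of 1s: 8

8


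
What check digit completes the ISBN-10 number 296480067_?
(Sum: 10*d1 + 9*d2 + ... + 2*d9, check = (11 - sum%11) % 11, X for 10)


Weighted sum: 257
257 mod 11 = 4

Check digit: 7


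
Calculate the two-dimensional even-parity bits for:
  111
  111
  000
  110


Row parities: 1100
Column parities: 110

Row P: 1100, Col P: 110, Corner: 0


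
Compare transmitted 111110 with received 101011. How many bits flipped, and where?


XOR: 010101

3 error(s) at position(s): 1, 3, 5


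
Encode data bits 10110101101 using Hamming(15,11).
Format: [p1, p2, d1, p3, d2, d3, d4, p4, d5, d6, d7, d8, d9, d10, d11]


Parity bits: p1=0, p2=1, p3=1, p4=0

011101100101101
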